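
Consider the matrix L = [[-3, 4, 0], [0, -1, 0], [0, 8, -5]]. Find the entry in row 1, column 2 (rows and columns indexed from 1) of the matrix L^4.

Characteristic polynomial: λ^3 + 9λ^2 + 23λ + 15 = (λ + 1)(λ + 3)(λ + 5), so the eigenvalues are -5, -3, -1.
λ=-1: eigenvector (2, 1, 2).
λ=-3: eigenvector (1, 0, 0).
λ=-5: eigenvector (0, 0, 1).
P = [[2, 1, 0], [1, 0, 0], [2, 0, 1]], D = diag(-1, -3, -5), P⁻¹ = [[0, 1, 0], [1, -2, 0], [0, -2, 1]].
L⁴ = P·diag(1, 81, 625)·P⁻¹ = [[81, -160, 0], [0, 1, 0], [0, -1248, 625]].
The requested entry is -160.

-160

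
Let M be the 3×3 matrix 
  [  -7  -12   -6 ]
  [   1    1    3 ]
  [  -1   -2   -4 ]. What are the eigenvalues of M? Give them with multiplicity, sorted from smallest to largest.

Characteristic polynomial: p(λ) = λ^3 + 10λ^2 + 29λ + 20 = (λ + 1)(λ + 4)(λ + 5).
Roots (with multiplicity): -5, -4, -1.

-5, -4, -1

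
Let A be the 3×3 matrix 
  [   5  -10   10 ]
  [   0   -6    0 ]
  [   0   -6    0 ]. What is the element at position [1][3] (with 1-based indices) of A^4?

1250

Characteristic polynomial: t^3 + t^2 - 30t = t(t - 5)(t + 6), so the eigenvalues are -6, 0, 5.
t=-6: eigenvector (0, 1, 1).
t=0: eigenvector (2, 0, -1).
t=5: eigenvector (1, 0, 0).
P = [[0, 2, 1], [1, 0, 0], [1, -1, 0]], D = diag(-6, 0, 5), P⁻¹ = [[0, 1, 0], [0, 1, -1], [1, -2, 2]].
A⁴ = P·diag(1296, 0, 625)·P⁻¹ = [[625, -1250, 1250], [0, 1296, 0], [0, 1296, 0]].
The requested entry is 1250.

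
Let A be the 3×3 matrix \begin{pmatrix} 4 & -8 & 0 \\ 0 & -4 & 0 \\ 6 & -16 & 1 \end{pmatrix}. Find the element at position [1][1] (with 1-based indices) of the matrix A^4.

256

Characteristic polynomial: r^3 - r^2 - 16r + 16 = (r - 4)(r - 1)(r + 4), so the eigenvalues are -4, 1, 4.
r=1: eigenvector (0, 0, 1).
r=-4: eigenvector (1, 1, 2).
r=4: eigenvector (1, 0, 2).
P = [[0, 1, 1], [0, 1, 0], [1, 2, 2]], D = diag(1, -4, 4), P⁻¹ = [[-2, 0, 1], [0, 1, 0], [1, -1, 0]].
A⁴ = P·diag(1, 256, 256)·P⁻¹ = [[256, 0, 0], [0, 256, 0], [510, 0, 1]].
The requested entry is 256.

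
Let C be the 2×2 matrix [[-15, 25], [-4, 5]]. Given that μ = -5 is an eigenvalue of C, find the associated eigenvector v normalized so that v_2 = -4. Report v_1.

C + 5I = [[-10, 25], [-4, 10]].
Solving (C + 5I)v = 0 gives the eigenspace spanned by (-10, -4).
With v_2 = -4, v = (-10, -4), so v_1 = -10.

-10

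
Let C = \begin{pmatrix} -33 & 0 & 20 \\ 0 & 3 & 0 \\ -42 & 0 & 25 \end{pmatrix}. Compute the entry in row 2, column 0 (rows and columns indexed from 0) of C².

336

Characteristic polynomial: r^3 + 5r^2 - 9r - 45 = (r - 3)(r + 3)(r + 5), so the eigenvalues are -5, -3, 3.
r=-5: eigenvector (5, 0, 7).
r=-3: eigenvector (2, 0, 3).
r=3: eigenvector (0, 1, 0).
P = [[5, 2, 0], [0, 0, 1], [7, 3, 0]], D = diag(-5, -3, 3), P⁻¹ = [[3, 0, -2], [-7, 0, 5], [0, 1, 0]].
C² = P·diag(25, 9, 9)·P⁻¹ = [[249, 0, -160], [0, 9, 0], [336, 0, -215]].
The requested entry is 336.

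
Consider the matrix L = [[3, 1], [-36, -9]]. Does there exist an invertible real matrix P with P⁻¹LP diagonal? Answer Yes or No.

No

Characteristic polynomial: p(r) = r^2 + 6r + 9 = (r + 3)^2.
r = -3 has algebraic multiplicity 2; rank(L + 3I) = 1, so geometric multiplicity = 1.
Geometric multiplicity < algebraic multiplicity, so L is not diagonalizable.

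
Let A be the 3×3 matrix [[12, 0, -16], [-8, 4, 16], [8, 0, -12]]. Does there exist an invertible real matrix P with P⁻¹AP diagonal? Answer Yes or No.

Yes

Characteristic polynomial: p(r) = r^3 - 4r^2 - 16r + 64 = (r - 4)^2(r + 4).
r = 4 has algebraic multiplicity 2; rank(A − 4I) = 1, so geometric multiplicity = 2.
Every eigenvalue has geometric = algebraic multiplicity, so A is diagonalizable.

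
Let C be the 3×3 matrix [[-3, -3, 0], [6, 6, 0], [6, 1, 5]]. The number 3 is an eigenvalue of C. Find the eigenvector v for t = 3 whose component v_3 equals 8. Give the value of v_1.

C − 3I = [[-6, -3, 0], [6, 3, 0], [6, 1, 2]].
Solving (C − 3I)v = 0 gives the eigenspace spanned by (-4, 8, 8).
With v_3 = 8, v = (-4, 8, 8), so v_1 = -4.

-4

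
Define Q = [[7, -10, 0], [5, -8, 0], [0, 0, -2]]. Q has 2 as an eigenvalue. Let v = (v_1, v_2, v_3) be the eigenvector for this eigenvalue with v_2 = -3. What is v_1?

-6

Q − 2I = [[5, -10, 0], [5, -10, 0], [0, 0, -4]].
Solving (Q − 2I)v = 0 gives the eigenspace spanned by (-6, -3, 0).
With v_2 = -3, v = (-6, -3, 0), so v_1 = -6.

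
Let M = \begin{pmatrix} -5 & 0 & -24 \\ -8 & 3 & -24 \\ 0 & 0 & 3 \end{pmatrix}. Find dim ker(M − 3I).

2

M − 3I = [[-8, 0, -24], [-8, 0, -24], [0, 0, 0]].
This matrix has rank 1, so its null space has dimension 3 − 1 = 2.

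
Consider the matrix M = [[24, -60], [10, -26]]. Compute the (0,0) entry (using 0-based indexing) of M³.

624

Characteristic polynomial: t^2 + 2t - 24 = (t - 4)(t + 6), so the eigenvalues are -6, 4.
t=-6: eigenvector (-2, -1).
t=4: eigenvector (3, 1).
P = [[-2, 3], [-1, 1]], D = diag(-6, 4), P⁻¹ = [[1, -3], [1, -2]].
M³ = P·diag(-216, 64)·P⁻¹ = [[624, -1680], [280, -776]].
The requested entry is 624.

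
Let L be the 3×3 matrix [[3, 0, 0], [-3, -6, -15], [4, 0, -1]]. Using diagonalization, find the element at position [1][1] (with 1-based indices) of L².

Characteristic polynomial: μ^3 + 4μ^2 - 15μ - 18 = (μ - 3)(μ + 1)(μ + 6), so the eigenvalues are -6, -1, 3.
μ=-1: eigenvector (0, -3, 1).
μ=-6: eigenvector (0, 1, 0).
μ=3: eigenvector (1, -2, 1).
P = [[0, 0, 1], [-3, 1, -2], [1, 0, 1]], D = diag(-1, -6, 3), P⁻¹ = [[-1, 0, 1], [-1, 1, 3], [1, 0, 0]].
L² = P·diag(1, 36, 9)·P⁻¹ = [[9, 0, 0], [-51, 36, 105], [8, 0, 1]].
The requested entry is 9.

9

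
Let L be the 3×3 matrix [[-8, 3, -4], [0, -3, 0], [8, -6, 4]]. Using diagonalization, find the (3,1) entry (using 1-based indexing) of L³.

Characteristic polynomial: λ^3 + 7λ^2 + 12λ = λ(λ + 3)(λ + 4), so the eigenvalues are -4, -3, 0.
λ=0: eigenvector (1, 0, -2).
λ=-3: eigenvector (-1, 1, 2).
λ=-4: eigenvector (1, 0, -1).
P = [[1, -1, 1], [0, 1, 0], [-2, 2, -1]], D = diag(0, -3, -4), P⁻¹ = [[-1, 1, -1], [0, 1, 0], [2, 0, 1]].
L³ = P·diag(0, -27, -64)·P⁻¹ = [[-128, 27, -64], [0, -27, 0], [128, -54, 64]].
The requested entry is 128.

128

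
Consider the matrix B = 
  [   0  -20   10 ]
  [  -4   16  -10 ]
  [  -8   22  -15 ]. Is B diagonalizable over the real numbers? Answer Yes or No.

Characteristic polynomial: p(μ) = μ^3 - μ^2 - 20μ = μ(μ - 5)(μ + 4).
All 3 eigenvalues are distinct, so B is diagonalizable.

Yes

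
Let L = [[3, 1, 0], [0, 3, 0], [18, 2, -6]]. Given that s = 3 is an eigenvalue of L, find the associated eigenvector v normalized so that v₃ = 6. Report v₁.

L − 3I = [[0, 1, 0], [0, 0, 0], [18, 2, -9]].
Solving (L − 3I)v = 0 gives the eigenspace spanned by (3, 0, 6).
With v₃ = 6, v = (3, 0, 6), so v₁ = 3.

3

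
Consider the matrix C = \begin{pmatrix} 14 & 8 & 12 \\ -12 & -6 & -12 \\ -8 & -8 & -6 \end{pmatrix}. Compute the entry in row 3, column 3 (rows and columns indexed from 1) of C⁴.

1296

Characteristic polynomial: μ^3 - 2μ^2 - 36μ + 72 = (μ - 6)(μ - 2)(μ + 6), so the eigenvalues are -6, 2, 6.
μ=6: eigenvector (1, -1, 0).
μ=-6: eigenvector (-1, 1, 1).
μ=2: eigenvector (-1, 0, 1).
P = [[1, -1, -1], [-1, 1, 0], [0, 1, 1]], D = diag(6, -6, 2), P⁻¹ = [[1, 0, 1], [1, 1, 1], [-1, -1, 0]].
C⁴ = P·diag(1296, 1296, 16)·P⁻¹ = [[16, -1280, 0], [0, 1296, 0], [1280, 1280, 1296]].
The requested entry is 1296.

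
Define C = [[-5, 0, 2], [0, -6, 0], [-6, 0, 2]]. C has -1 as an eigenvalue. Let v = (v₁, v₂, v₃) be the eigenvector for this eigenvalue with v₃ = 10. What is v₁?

5

C + 1I = [[-4, 0, 2], [0, -5, 0], [-6, 0, 3]].
Solving (C + 1I)v = 0 gives the eigenspace spanned by (5, 0, 10).
With v₃ = 10, v = (5, 0, 10), so v₁ = 5.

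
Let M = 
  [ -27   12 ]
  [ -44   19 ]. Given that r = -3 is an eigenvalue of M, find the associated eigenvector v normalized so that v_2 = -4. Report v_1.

-2

M + 3I = [[-24, 12], [-44, 22]].
Solving (M + 3I)v = 0 gives the eigenspace spanned by (-2, -4).
With v_2 = -4, v = (-2, -4), so v_1 = -2.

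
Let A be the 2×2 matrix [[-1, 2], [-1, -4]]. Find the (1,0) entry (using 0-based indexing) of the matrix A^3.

-19

Characteristic polynomial: μ^2 + 5μ + 6 = (μ + 2)(μ + 3), so the eigenvalues are -3, -2.
μ=-3: eigenvector (1, -1).
μ=-2: eigenvector (2, -1).
P = [[1, 2], [-1, -1]], D = diag(-3, -2), P⁻¹ = [[-1, -2], [1, 1]].
A³ = P·diag(-27, -8)·P⁻¹ = [[11, 38], [-19, -46]].
The requested entry is -19.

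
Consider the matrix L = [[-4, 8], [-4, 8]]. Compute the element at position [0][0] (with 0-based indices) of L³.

-64

Characteristic polynomial: s^2 - 4s = s(s - 4), so the eigenvalues are 0, 4.
s=4: eigenvector (1, 1).
s=0: eigenvector (2, 1).
P = [[1, 2], [1, 1]], D = diag(4, 0), P⁻¹ = [[-1, 2], [1, -1]].
L³ = P·diag(64, 0)·P⁻¹ = [[-64, 128], [-64, 128]].
The requested entry is -64.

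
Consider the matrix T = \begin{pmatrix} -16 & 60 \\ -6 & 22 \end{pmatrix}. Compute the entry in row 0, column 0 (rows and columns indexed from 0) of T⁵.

Characteristic polynomial: r^2 - 6r + 8 = (r - 4)(r - 2), so the eigenvalues are 2, 4.
r=2: eigenvector (10, 3).
r=4: eigenvector (3, 1).
P = [[10, 3], [3, 1]], D = diag(2, 4), P⁻¹ = [[1, -3], [-3, 10]].
T⁵ = P·diag(32, 1024)·P⁻¹ = [[-8896, 29760], [-2976, 9952]].
The requested entry is -8896.

-8896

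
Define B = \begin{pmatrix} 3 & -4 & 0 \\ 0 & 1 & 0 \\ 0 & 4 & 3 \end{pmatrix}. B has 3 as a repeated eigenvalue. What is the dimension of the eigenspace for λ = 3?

2

B − 3I = [[0, -4, 0], [0, -2, 0], [0, 4, 0]].
This matrix has rank 1, so its null space has dimension 3 − 1 = 2.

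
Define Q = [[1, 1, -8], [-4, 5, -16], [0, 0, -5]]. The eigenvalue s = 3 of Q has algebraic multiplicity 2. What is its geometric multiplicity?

Q − 3I = [[-2, 1, -8], [-4, 2, -16], [0, 0, -8]].
This matrix has rank 2, so its null space has dimension 3 − 2 = 1.

1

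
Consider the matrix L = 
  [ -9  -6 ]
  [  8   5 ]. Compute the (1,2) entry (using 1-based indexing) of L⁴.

Characteristic polynomial: λ^2 + 4λ + 3 = (λ + 1)(λ + 3), so the eigenvalues are -3, -1.
λ=-1: eigenvector (-3, 4).
λ=-3: eigenvector (1, -1).
P = [[-3, 1], [4, -1]], D = diag(-1, -3), P⁻¹ = [[1, 1], [4, 3]].
L⁴ = P·diag(1, 81)·P⁻¹ = [[321, 240], [-320, -239]].
The requested entry is 240.

240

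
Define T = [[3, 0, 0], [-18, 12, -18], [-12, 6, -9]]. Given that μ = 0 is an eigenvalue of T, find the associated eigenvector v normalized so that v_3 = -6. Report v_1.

T = [[3, 0, 0], [-18, 12, -18], [-12, 6, -9]].
Solving (T)v = 0 gives the eigenspace spanned by (0, -9, -6).
With v_3 = -6, v = (0, -9, -6), so v_1 = 0.

0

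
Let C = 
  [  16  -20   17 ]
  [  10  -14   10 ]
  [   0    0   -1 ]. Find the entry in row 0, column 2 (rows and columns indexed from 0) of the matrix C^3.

Characteristic polynomial: μ^3 - μ^2 - 26μ - 24 = (μ - 6)(μ + 1)(μ + 4), so the eigenvalues are -4, -1, 6.
μ=-4: eigenvector (-1, -1, 0).
μ=6: eigenvector (2, 1, 0).
μ=-1: eigenvector (-1, 0, 1).
P = [[-1, 2, -1], [-1, 1, 0], [0, 0, 1]], D = diag(-4, 6, -1), P⁻¹ = [[1, -2, 1], [1, -1, 1], [0, 0, 1]].
C³ = P·diag(-64, 216, -1)·P⁻¹ = [[496, -560, 497], [280, -344, 280], [0, 0, -1]].
The requested entry is 497.

497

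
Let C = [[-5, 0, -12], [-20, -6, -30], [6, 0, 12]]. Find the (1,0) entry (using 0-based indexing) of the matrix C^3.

-560

Characteristic polynomial: s^3 - s^2 - 30s + 72 = (s - 4)(s - 3)(s + 6), so the eigenvalues are -6, 3, 4.
s=3: eigenvector (-3, 0, 2).
s=-6: eigenvector (0, 1, 0).
s=4: eigenvector (4, 1, -3).
P = [[-3, 0, 4], [0, 1, 1], [2, 0, -3]], D = diag(3, -6, 4), P⁻¹ = [[-3, 0, -4], [2, 1, 3], [-2, 0, -3]].
C³ = P·diag(27, -216, 64)·P⁻¹ = [[-269, 0, -444], [-560, -216, -840], [222, 0, 360]].
The requested entry is -560.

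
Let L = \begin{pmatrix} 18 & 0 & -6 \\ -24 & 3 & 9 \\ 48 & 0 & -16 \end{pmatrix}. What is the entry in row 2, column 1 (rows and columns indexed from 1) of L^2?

-72

Characteristic polynomial: s^3 - 5s^2 + 6s = s(s - 3)(s - 2), so the eigenvalues are 0, 2, 3.
s=2: eigenvector (3, 0, 8).
s=3: eigenvector (0, 1, 0).
s=0: eigenvector (1, -1, 3).
P = [[3, 0, 1], [0, 1, -1], [8, 0, 3]], D = diag(2, 3, 0), P⁻¹ = [[3, 0, -1], [-8, 1, 3], [-8, 0, 3]].
L² = P·diag(4, 9, 0)·P⁻¹ = [[36, 0, -12], [-72, 9, 27], [96, 0, -32]].
The requested entry is -72.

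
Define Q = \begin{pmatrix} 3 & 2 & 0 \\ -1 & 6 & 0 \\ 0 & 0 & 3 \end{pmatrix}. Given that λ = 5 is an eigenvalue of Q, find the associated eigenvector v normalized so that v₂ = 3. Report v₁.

Q − 5I = [[-2, 2, 0], [-1, 1, 0], [0, 0, -2]].
Solving (Q − 5I)v = 0 gives the eigenspace spanned by (3, 3, 0).
With v₂ = 3, v = (3, 3, 0), so v₁ = 3.

3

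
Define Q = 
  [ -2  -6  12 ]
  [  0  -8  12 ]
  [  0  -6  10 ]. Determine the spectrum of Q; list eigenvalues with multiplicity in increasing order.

-2, -2, 4

Characteristic polynomial: p(s) = s^3 - 12s - 16 = (s - 4)(s + 2)^2.
Roots (with multiplicity): -2, -2, 4.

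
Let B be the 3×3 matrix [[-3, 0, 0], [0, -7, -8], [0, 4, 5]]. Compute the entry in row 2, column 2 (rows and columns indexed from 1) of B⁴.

Characteristic polynomial: s^3 + 5s^2 + 3s - 9 = (s - 1)(s + 3)^2, so the eigenvalues are -3, -3, 1.
s=-3: eigenvector (1, 0, 0).
s=1: eigenvector (0, -1, 1).
s=-3: eigenvector (0, -2, 1).
P = [[1, 0, 0], [0, -1, -2], [0, 1, 1]], D = diag(-3, 1, -3), P⁻¹ = [[1, 0, 0], [0, 1, 2], [0, -1, -1]].
B⁴ = P·diag(81, 1, 81)·P⁻¹ = [[81, 0, 0], [0, 161, 160], [0, -80, -79]].
The requested entry is 161.

161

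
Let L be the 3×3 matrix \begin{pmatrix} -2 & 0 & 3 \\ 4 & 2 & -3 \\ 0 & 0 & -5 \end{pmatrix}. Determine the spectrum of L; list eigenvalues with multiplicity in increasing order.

Characteristic polynomial: p(t) = t^3 + 5t^2 - 4t - 20 = (t - 2)(t + 2)(t + 5).
Roots (with multiplicity): -5, -2, 2.

-5, -2, 2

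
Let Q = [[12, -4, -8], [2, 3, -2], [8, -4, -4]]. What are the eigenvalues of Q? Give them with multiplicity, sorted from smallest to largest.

Characteristic polynomial: p(s) = s^3 - 11s^2 + 40s - 48 = (s - 4)^2(s - 3).
Roots (with multiplicity): 3, 4, 4.

3, 4, 4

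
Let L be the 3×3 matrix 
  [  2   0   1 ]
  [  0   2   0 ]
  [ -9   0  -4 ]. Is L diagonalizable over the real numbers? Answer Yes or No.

No

Characteristic polynomial: p(r) = r^3 - 3r - 2 = (r - 2)(r + 1)^2.
r = -1 has algebraic multiplicity 2; rank(L + 1I) = 2, so geometric multiplicity = 1.
Geometric multiplicity < algebraic multiplicity, so L is not diagonalizable.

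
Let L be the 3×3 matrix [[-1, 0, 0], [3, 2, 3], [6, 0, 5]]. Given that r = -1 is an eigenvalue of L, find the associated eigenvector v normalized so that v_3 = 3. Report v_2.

0

L + 1I = [[0, 0, 0], [3, 3, 3], [6, 0, 6]].
Solving (L + 1I)v = 0 gives the eigenspace spanned by (-3, 0, 3).
With v_3 = 3, v = (-3, 0, 3), so v_2 = 0.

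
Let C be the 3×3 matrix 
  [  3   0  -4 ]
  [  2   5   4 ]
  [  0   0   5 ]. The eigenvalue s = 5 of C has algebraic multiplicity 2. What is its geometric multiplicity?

C − 5I = [[-2, 0, -4], [2, 0, 4], [0, 0, 0]].
This matrix has rank 1, so its null space has dimension 3 − 1 = 2.

2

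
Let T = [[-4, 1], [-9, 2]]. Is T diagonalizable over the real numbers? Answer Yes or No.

Characteristic polynomial: p(r) = r^2 + 2r + 1 = (r + 1)^2.
r = -1 has algebraic multiplicity 2; rank(T + 1I) = 1, so geometric multiplicity = 1.
Geometric multiplicity < algebraic multiplicity, so T is not diagonalizable.

No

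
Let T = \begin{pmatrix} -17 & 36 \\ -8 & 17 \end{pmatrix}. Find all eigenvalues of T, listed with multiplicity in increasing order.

-1, 1

Characteristic polynomial: p(λ) = λ^2 - 1 = (λ - 1)(λ + 1).
Roots (with multiplicity): -1, 1.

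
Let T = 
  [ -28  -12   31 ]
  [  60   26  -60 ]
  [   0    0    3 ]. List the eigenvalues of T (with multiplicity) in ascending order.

-4, 2, 3

Characteristic polynomial: p(s) = s^3 - s^2 - 14s + 24 = (s - 3)(s - 2)(s + 4).
Roots (with multiplicity): -4, 2, 3.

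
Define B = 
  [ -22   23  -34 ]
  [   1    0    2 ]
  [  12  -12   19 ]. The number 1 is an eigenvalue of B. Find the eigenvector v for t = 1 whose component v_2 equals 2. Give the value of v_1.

B − 1I = [[-23, 23, -34], [1, -1, 2], [12, -12, 18]].
Solving (B − 1I)v = 0 gives the eigenspace spanned by (2, 2, 0).
With v_2 = 2, v = (2, 2, 0), so v_1 = 2.

2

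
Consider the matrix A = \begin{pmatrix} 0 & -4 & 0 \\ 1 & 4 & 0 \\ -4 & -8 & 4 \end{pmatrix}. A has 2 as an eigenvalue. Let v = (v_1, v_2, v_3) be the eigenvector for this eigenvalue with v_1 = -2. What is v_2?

1

A − 2I = [[-2, -4, 0], [1, 2, 0], [-4, -8, 2]].
Solving (A − 2I)v = 0 gives the eigenspace spanned by (-2, 1, 0).
With v_1 = -2, v = (-2, 1, 0), so v_2 = 1.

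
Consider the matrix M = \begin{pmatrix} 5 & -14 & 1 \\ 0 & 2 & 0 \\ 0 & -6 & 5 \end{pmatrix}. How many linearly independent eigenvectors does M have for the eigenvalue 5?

1

M − 5I = [[0, -14, 1], [0, -3, 0], [0, -6, 0]].
This matrix has rank 2, so its null space has dimension 3 − 2 = 1.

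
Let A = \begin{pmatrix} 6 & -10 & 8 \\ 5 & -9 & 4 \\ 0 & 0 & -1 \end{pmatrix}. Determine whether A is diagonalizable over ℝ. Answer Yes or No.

Characteristic polynomial: p(s) = s^3 + 4s^2 - s - 4 = (s - 1)(s + 1)(s + 4).
All 3 eigenvalues are distinct, so A is diagonalizable.

Yes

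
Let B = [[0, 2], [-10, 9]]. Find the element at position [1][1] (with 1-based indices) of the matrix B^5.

Characteristic polynomial: μ^2 - 9μ + 20 = (μ - 5)(μ - 4), so the eigenvalues are 4, 5.
μ=5: eigenvector (2, 5).
μ=4: eigenvector (1, 2).
P = [[2, 1], [5, 2]], D = diag(5, 4), P⁻¹ = [[-2, 1], [5, -2]].
B⁵ = P·diag(3125, 1024)·P⁻¹ = [[-7380, 4202], [-21010, 11529]].
The requested entry is -7380.

-7380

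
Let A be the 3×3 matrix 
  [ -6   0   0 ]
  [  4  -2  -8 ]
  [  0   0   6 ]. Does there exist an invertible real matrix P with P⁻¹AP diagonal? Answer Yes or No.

Yes

Characteristic polynomial: p(μ) = μ^3 + 2μ^2 - 36μ - 72 = (μ - 6)(μ + 2)(μ + 6).
All 3 eigenvalues are distinct, so A is diagonalizable.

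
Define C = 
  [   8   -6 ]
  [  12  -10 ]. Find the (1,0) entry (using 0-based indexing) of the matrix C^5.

2112

Characteristic polynomial: μ^2 + 2μ - 8 = (μ - 2)(μ + 4), so the eigenvalues are -4, 2.
μ=2: eigenvector (1, 1).
μ=-4: eigenvector (1, 2).
P = [[1, 1], [1, 2]], D = diag(2, -4), P⁻¹ = [[2, -1], [-1, 1]].
C⁵ = P·diag(32, -1024)·P⁻¹ = [[1088, -1056], [2112, -2080]].
The requested entry is 2112.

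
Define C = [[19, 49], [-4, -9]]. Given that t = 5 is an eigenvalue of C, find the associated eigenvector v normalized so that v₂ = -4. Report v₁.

14

C − 5I = [[14, 49], [-4, -14]].
Solving (C − 5I)v = 0 gives the eigenspace spanned by (14, -4).
With v₂ = -4, v = (14, -4), so v₁ = 14.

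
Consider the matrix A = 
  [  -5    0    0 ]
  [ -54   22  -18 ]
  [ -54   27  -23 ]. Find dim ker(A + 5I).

A + 5I = [[0, 0, 0], [-54, 27, -18], [-54, 27, -18]].
This matrix has rank 1, so its null space has dimension 3 − 1 = 2.

2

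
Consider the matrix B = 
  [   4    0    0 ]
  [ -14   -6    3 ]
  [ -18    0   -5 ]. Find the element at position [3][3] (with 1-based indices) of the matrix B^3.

Characteristic polynomial: λ^3 + 7λ^2 - 14λ - 120 = (λ - 4)(λ + 5)(λ + 6), so the eigenvalues are -6, -5, 4.
λ=4: eigenvector (1, -2, -2).
λ=-6: eigenvector (0, 1, 0).
λ=-5: eigenvector (0, 3, 1).
P = [[1, 0, 0], [-2, 1, 3], [-2, 0, 1]], D = diag(4, -6, -5), P⁻¹ = [[1, 0, 0], [-4, 1, -3], [2, 0, 1]].
B³ = P·diag(64, -216, -125)·P⁻¹ = [[64, 0, 0], [-14, -216, 273], [-378, 0, -125]].
The requested entry is -125.

-125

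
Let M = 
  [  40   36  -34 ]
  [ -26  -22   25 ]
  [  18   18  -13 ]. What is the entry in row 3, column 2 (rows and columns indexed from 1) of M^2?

Characteristic polynomial: r^3 - 5r^2 - 16r + 80 = (r - 5)(r - 4)(r + 4), so the eigenvalues are -4, 4, 5.
r=4: eigenvector (1, -1, 0).
r=5: eigenvector (2, -1, 1).
r=-4: eigenvector (-4, 3, -2).
P = [[1, 2, -4], [-1, -1, 3], [0, 1, -2]], D = diag(4, 5, -4), P⁻¹ = [[1, 0, -2], [2, 2, -1], [1, 1, -1]].
M² = P·diag(16, 25, 16)·P⁻¹ = [[52, 36, -18], [-18, -2, 9], [18, 18, 7]].
The requested entry is 18.

18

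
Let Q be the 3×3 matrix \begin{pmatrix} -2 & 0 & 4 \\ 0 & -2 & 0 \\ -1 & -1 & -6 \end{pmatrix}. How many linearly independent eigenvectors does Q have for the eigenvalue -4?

Q + 4I = [[2, 0, 4], [0, 2, 0], [-1, -1, -2]].
This matrix has rank 2, so its null space has dimension 3 − 2 = 1.

1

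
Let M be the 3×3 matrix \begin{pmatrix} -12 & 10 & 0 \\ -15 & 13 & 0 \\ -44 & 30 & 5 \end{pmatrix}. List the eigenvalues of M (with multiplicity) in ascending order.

-2, 3, 5

Characteristic polynomial: p(μ) = μ^3 - 6μ^2 - μ + 30 = (μ - 5)(μ - 3)(μ + 2).
Roots (with multiplicity): -2, 3, 5.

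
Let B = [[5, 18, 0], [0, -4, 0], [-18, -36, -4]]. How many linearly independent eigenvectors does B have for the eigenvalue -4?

2

B + 4I = [[9, 18, 0], [0, 0, 0], [-18, -36, 0]].
This matrix has rank 1, so its null space has dimension 3 − 1 = 2.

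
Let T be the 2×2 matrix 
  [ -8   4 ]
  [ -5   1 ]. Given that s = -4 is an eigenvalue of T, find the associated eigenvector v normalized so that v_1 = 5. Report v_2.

T + 4I = [[-4, 4], [-5, 5]].
Solving (T + 4I)v = 0 gives the eigenspace spanned by (5, 5).
With v_1 = 5, v = (5, 5), so v_2 = 5.

5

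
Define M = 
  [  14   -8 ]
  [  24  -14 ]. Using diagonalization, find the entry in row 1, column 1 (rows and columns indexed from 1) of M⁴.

16

Characteristic polynomial: λ^2 - 4 = (λ - 2)(λ + 2), so the eigenvalues are -2, 2.
λ=2: eigenvector (-2, -3).
λ=-2: eigenvector (1, 2).
P = [[-2, 1], [-3, 2]], D = diag(2, -2), P⁻¹ = [[-2, 1], [-3, 2]].
M⁴ = P·diag(16, 16)·P⁻¹ = [[16, 0], [0, 16]].
The requested entry is 16.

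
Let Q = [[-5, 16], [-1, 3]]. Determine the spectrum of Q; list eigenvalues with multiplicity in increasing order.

-1, -1

Characteristic polynomial: p(r) = r^2 + 2r + 1 = (r + 1)^2.
Roots (with multiplicity): -1, -1.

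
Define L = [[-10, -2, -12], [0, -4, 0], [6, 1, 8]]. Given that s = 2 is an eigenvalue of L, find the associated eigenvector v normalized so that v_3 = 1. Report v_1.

-1

L − 2I = [[-12, -2, -12], [0, -6, 0], [6, 1, 6]].
Solving (L − 2I)v = 0 gives the eigenspace spanned by (-1, 0, 1).
With v_3 = 1, v = (-1, 0, 1), so v_1 = -1.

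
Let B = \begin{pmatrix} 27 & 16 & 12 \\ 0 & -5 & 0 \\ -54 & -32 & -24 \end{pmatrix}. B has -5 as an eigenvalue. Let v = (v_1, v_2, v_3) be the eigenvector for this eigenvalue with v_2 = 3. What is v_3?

B + 5I = [[32, 16, 12], [0, 0, 0], [-54, -32, -19]].
Solving (B + 5I)v = 0 gives the eigenspace spanned by (-6, 3, 12).
With v_2 = 3, v = (-6, 3, 12), so v_3 = 12.

12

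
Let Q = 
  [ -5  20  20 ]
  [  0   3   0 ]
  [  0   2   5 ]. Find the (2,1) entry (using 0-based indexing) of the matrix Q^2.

16

Characteristic polynomial: r^3 - 3r^2 - 25r + 75 = (r - 5)(r - 3)(r + 5), so the eigenvalues are -5, 3, 5.
r=3: eigenvector (0, 1, -1).
r=-5: eigenvector (1, 0, 0).
r=5: eigenvector (2, 0, 1).
P = [[0, 1, 2], [1, 0, 0], [-1, 0, 1]], D = diag(3, -5, 5), P⁻¹ = [[0, 1, 0], [1, -2, -2], [0, 1, 1]].
Q² = P·diag(9, 25, 25)·P⁻¹ = [[25, 0, 0], [0, 9, 0], [0, 16, 25]].
The requested entry is 16.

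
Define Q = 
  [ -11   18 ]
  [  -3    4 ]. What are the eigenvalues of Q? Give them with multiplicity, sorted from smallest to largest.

Characteristic polynomial: p(r) = r^2 + 7r + 10 = (r + 2)(r + 5).
Roots (with multiplicity): -5, -2.

-5, -2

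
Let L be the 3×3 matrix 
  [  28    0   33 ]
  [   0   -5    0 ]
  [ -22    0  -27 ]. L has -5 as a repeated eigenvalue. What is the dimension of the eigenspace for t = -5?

L + 5I = [[33, 0, 33], [0, 0, 0], [-22, 0, -22]].
This matrix has rank 1, so its null space has dimension 3 − 1 = 2.

2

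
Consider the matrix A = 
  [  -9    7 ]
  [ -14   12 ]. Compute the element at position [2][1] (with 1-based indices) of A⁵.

-6314

Characteristic polynomial: r^2 - 3r - 10 = (r - 5)(r + 2), so the eigenvalues are -2, 5.
r=-2: eigenvector (-1, -1).
r=5: eigenvector (1, 2).
P = [[-1, 1], [-1, 2]], D = diag(-2, 5), P⁻¹ = [[-2, 1], [-1, 1]].
A⁵ = P·diag(-32, 3125)·P⁻¹ = [[-3189, 3157], [-6314, 6282]].
The requested entry is -6314.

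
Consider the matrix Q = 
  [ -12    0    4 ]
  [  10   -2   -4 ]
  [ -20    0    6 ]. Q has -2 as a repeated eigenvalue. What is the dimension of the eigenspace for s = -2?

2

Q + 2I = [[-10, 0, 4], [10, 0, -4], [-20, 0, 8]].
This matrix has rank 1, so its null space has dimension 3 − 1 = 2.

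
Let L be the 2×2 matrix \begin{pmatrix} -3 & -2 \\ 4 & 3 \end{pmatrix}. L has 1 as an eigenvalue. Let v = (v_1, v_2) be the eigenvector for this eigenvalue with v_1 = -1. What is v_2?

L − 1I = [[-4, -2], [4, 2]].
Solving (L − 1I)v = 0 gives the eigenspace spanned by (-1, 2).
With v_1 = -1, v = (-1, 2), so v_2 = 2.

2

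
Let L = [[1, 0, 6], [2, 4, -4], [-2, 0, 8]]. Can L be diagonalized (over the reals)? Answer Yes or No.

Characteristic polynomial: p(λ) = λ^3 - 13λ^2 + 56λ - 80 = (λ - 5)(λ - 4)^2.
λ = 4 has algebraic multiplicity 2; rank(L − 4I) = 1, so geometric multiplicity = 2.
Every eigenvalue has geometric = algebraic multiplicity, so L is diagonalizable.

Yes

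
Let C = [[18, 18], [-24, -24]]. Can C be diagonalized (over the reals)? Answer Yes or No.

Yes

Characteristic polynomial: p(λ) = λ^2 + 6λ = λ(λ + 6).
All 2 eigenvalues are distinct, so C is diagonalizable.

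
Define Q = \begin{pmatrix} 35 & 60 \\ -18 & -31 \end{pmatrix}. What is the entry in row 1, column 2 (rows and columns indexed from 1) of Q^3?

1260

Characteristic polynomial: t^2 - 4t - 5 = (t - 5)(t + 1), so the eigenvalues are -1, 5.
t=-1: eigenvector (-5, 3).
t=5: eigenvector (-2, 1).
P = [[-5, -2], [3, 1]], D = diag(-1, 5), P⁻¹ = [[1, 2], [-3, -5]].
Q³ = P·diag(-1, 125)·P⁻¹ = [[755, 1260], [-378, -631]].
The requested entry is 1260.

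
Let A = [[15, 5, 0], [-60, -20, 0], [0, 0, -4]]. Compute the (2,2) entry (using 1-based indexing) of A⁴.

Characteristic polynomial: r^3 + 9r^2 + 20r = r(r + 4)(r + 5), so the eigenvalues are -5, -4, 0.
r=-5: eigenvector (-1, 4, 0).
r=0: eigenvector (1, -3, 0).
r=-4: eigenvector (0, 0, 1).
P = [[-1, 1, 0], [4, -3, 0], [0, 0, 1]], D = diag(-5, 0, -4), P⁻¹ = [[3, 1, 0], [4, 1, 0], [0, 0, 1]].
A⁴ = P·diag(625, 0, 256)·P⁻¹ = [[-1875, -625, 0], [7500, 2500, 0], [0, 0, 256]].
The requested entry is 2500.

2500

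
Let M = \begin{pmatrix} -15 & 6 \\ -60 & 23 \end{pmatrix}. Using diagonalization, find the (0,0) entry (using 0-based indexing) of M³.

Characteristic polynomial: t^2 - 8t + 15 = (t - 5)(t - 3), so the eigenvalues are 3, 5.
t=5: eigenvector (3, 10).
t=3: eigenvector (1, 3).
P = [[3, 1], [10, 3]], D = diag(5, 3), P⁻¹ = [[-3, 1], [10, -3]].
M³ = P·diag(125, 27)·P⁻¹ = [[-855, 294], [-2940, 1007]].
The requested entry is -855.

-855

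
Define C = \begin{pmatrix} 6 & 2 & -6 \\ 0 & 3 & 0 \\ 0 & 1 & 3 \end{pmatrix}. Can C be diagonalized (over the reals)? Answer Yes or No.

No

Characteristic polynomial: p(μ) = μ^3 - 12μ^2 + 45μ - 54 = (μ - 6)(μ - 3)^2.
μ = 3 has algebraic multiplicity 2; rank(C − 3I) = 2, so geometric multiplicity = 1.
Geometric multiplicity < algebraic multiplicity, so C is not diagonalizable.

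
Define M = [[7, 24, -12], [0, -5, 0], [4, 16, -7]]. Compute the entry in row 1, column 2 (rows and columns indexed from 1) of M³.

Characteristic polynomial: μ^3 + 5μ^2 - μ - 5 = (μ - 1)(μ + 1)(μ + 5), so the eigenvalues are -5, -1, 1.
μ=1: eigenvector (2, 0, 1).
μ=-5: eigenvector (-6, 1, -4).
μ=-1: eigenvector (-3, 0, -2).
P = [[2, -6, -3], [0, 1, 0], [1, -4, -2]], D = diag(1, -5, -1), P⁻¹ = [[2, 0, -3], [0, 1, 0], [1, -2, -2]].
M³ = P·diag(1, -125, -1)·P⁻¹ = [[7, 744, -12], [0, -125, 0], [4, 496, -7]].
The requested entry is 744.

744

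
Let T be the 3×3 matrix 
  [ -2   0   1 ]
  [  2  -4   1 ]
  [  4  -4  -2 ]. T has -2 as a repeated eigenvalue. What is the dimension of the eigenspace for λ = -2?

1

T + 2I = [[0, 0, 1], [2, -2, 1], [4, -4, 0]].
This matrix has rank 2, so its null space has dimension 3 − 2 = 1.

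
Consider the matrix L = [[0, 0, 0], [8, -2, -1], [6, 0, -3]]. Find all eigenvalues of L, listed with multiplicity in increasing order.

-3, -2, 0

Characteristic polynomial: p(s) = s^3 + 5s^2 + 6s = s(s + 2)(s + 3).
Roots (with multiplicity): -3, -2, 0.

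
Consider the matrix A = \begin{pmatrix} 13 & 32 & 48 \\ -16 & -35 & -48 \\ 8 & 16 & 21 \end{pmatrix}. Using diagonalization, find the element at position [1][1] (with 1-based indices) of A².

Characteristic polynomial: s^3 + s^2 - 21s - 45 = (s - 5)(s + 3)^2, so the eigenvalues are -3, -3, 5.
s=-3: eigenvector (-1, 2, -1).
s=-3: eigenvector (-2, 1, 0).
s=5: eigenvector (2, -2, 1).
P = [[-1, -2, 2], [2, 1, -2], [-1, 0, 1]], D = diag(-3, -3, 5), P⁻¹ = [[1, 2, 2], [0, 1, 2], [1, 2, 3]].
A² = P·diag(9, 9, 25)·P⁻¹ = [[41, 64, 96], [-32, -55, -96], [16, 32, 57]].
The requested entry is 41.

41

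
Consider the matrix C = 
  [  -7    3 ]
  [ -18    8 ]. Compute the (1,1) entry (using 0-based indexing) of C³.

Characteristic polynomial: t^2 - t - 2 = (t - 2)(t + 1), so the eigenvalues are -1, 2.
t=-1: eigenvector (1, 2).
t=2: eigenvector (1, 3).
P = [[1, 1], [2, 3]], D = diag(-1, 2), P⁻¹ = [[3, -1], [-2, 1]].
C³ = P·diag(-1, 8)·P⁻¹ = [[-19, 9], [-54, 26]].
The requested entry is 26.

26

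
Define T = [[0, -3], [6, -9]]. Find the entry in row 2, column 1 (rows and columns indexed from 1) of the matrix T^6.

-91854

Characteristic polynomial: λ^2 + 9λ + 18 = (λ + 3)(λ + 6), so the eigenvalues are -6, -3.
λ=-6: eigenvector (-1, -2).
λ=-3: eigenvector (1, 1).
P = [[-1, 1], [-2, 1]], D = diag(-6, -3), P⁻¹ = [[1, -1], [2, -1]].
T⁶ = P·diag(46656, 729)·P⁻¹ = [[-45198, 45927], [-91854, 92583]].
The requested entry is -91854.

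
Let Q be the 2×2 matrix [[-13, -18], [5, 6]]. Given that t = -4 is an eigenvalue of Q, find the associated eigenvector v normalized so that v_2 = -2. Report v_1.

Q + 4I = [[-9, -18], [5, 10]].
Solving (Q + 4I)v = 0 gives the eigenspace spanned by (4, -2).
With v_2 = -2, v = (4, -2), so v_1 = 4.

4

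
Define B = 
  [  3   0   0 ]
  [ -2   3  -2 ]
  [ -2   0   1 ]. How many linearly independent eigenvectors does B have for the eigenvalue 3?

2

B − 3I = [[0, 0, 0], [-2, 0, -2], [-2, 0, -2]].
This matrix has rank 1, so its null space has dimension 3 − 1 = 2.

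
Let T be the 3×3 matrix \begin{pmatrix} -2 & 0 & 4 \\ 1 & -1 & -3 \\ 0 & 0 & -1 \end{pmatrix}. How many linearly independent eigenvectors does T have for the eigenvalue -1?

T + 1I = [[-1, 0, 4], [1, 0, -3], [0, 0, 0]].
This matrix has rank 2, so its null space has dimension 3 − 2 = 1.

1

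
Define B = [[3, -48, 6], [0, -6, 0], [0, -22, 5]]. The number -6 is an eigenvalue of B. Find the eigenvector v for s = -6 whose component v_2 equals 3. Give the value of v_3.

B + 6I = [[9, -48, 6], [0, 0, 0], [0, -22, 11]].
Solving (B + 6I)v = 0 gives the eigenspace spanned by (12, 3, 6).
With v_2 = 3, v = (12, 3, 6), so v_3 = 6.

6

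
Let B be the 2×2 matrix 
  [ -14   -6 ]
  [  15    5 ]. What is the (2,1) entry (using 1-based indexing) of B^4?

Characteristic polynomial: s^2 + 9s + 20 = (s + 4)(s + 5), so the eigenvalues are -5, -4.
s=-4: eigenvector (3, -5).
s=-5: eigenvector (-2, 3).
P = [[3, -2], [-5, 3]], D = diag(-4, -5), P⁻¹ = [[-3, -2], [-5, -3]].
B⁴ = P·diag(256, 625)·P⁻¹ = [[3946, 2214], [-5535, -3065]].
The requested entry is -5535.

-5535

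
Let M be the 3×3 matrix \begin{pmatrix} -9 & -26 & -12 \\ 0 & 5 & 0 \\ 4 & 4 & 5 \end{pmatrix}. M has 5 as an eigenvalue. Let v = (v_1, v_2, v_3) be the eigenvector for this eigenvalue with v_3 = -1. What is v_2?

1

M − 5I = [[-14, -26, -12], [0, 0, 0], [4, 4, 0]].
Solving (M − 5I)v = 0 gives the eigenspace spanned by (-1, 1, -1).
With v_3 = -1, v = (-1, 1, -1), so v_2 = 1.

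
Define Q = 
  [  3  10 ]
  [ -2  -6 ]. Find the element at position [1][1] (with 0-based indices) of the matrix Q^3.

Characteristic polynomial: λ^2 + 3λ + 2 = (λ + 1)(λ + 2), so the eigenvalues are -2, -1.
λ=-1: eigenvector (5, -2).
λ=-2: eigenvector (-2, 1).
P = [[5, -2], [-2, 1]], D = diag(-1, -2), P⁻¹ = [[1, 2], [2, 5]].
Q³ = P·diag(-1, -8)·P⁻¹ = [[27, 70], [-14, -36]].
The requested entry is -36.

-36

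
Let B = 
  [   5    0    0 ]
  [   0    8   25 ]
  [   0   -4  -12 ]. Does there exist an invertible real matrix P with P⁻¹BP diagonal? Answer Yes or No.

No

Characteristic polynomial: p(r) = r^3 - r^2 - 16r - 20 = (r - 5)(r + 2)^2.
r = -2 has algebraic multiplicity 2; rank(B + 2I) = 2, so geometric multiplicity = 1.
Geometric multiplicity < algebraic multiplicity, so B is not diagonalizable.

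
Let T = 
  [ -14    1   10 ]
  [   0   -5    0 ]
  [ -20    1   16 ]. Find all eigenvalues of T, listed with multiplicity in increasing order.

Characteristic polynomial: p(s) = s^3 + 3s^2 - 34s - 120 = (s - 6)(s + 4)(s + 5).
Roots (with multiplicity): -5, -4, 6.

-5, -4, 6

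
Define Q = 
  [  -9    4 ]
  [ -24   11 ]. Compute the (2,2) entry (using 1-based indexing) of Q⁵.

Characteristic polynomial: t^2 - 2t - 3 = (t - 3)(t + 1), so the eigenvalues are -1, 3.
t=3: eigenvector (1, 3).
t=-1: eigenvector (1, 2).
P = [[1, 1], [3, 2]], D = diag(3, -1), P⁻¹ = [[-2, 1], [3, -1]].
Q⁵ = P·diag(243, -1)·P⁻¹ = [[-489, 244], [-1464, 731]].
The requested entry is 731.

731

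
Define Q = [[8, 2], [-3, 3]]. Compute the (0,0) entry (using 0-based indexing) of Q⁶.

108718

Characteristic polynomial: λ^2 - 11λ + 30 = (λ - 6)(λ - 5), so the eigenvalues are 5, 6.
λ=6: eigenvector (1, -1).
λ=5: eigenvector (-2, 3).
P = [[1, -2], [-1, 3]], D = diag(6, 5), P⁻¹ = [[3, 2], [1, 1]].
Q⁶ = P·diag(46656, 15625)·P⁻¹ = [[108718, 62062], [-93093, -46437]].
The requested entry is 108718.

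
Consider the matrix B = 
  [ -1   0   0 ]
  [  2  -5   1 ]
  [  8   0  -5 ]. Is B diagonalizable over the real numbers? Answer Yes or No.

No

Characteristic polynomial: p(r) = r^3 + 11r^2 + 35r + 25 = (r + 1)(r + 5)^2.
r = -5 has algebraic multiplicity 2; rank(B + 5I) = 2, so geometric multiplicity = 1.
Geometric multiplicity < algebraic multiplicity, so B is not diagonalizable.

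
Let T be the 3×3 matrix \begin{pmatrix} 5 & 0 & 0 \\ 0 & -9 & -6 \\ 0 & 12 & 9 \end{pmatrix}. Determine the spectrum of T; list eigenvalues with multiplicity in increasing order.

-3, 3, 5

Characteristic polynomial: p(λ) = λ^3 - 5λ^2 - 9λ + 45 = (λ - 5)(λ - 3)(λ + 3).
Roots (with multiplicity): -3, 3, 5.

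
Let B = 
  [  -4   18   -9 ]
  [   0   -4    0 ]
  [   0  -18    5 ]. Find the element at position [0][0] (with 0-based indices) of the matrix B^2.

Characteristic polynomial: μ^3 + 3μ^2 - 24μ - 80 = (μ - 5)(μ + 4)^2, so the eigenvalues are -4, -4, 5.
μ=-4: eigenvector (1, 0, 0).
μ=-4: eigenvector (0, 1, 2).
μ=5: eigenvector (-1, 0, 1).
P = [[1, 0, -1], [0, 1, 0], [0, 2, 1]], D = diag(-4, -4, 5), P⁻¹ = [[1, -2, 1], [0, 1, 0], [0, -2, 1]].
B² = P·diag(16, 16, 25)·P⁻¹ = [[16, 18, -9], [0, 16, 0], [0, -18, 25]].
The requested entry is 16.

16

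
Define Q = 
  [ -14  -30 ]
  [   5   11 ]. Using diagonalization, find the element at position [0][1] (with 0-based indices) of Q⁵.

Characteristic polynomial: λ^2 + 3λ - 4 = (λ - 1)(λ + 4), so the eigenvalues are -4, 1.
λ=1: eigenvector (-2, 1).
λ=-4: eigenvector (-3, 1).
P = [[-2, -3], [1, 1]], D = diag(1, -4), P⁻¹ = [[1, 3], [-1, -2]].
Q⁵ = P·diag(1, -1024)·P⁻¹ = [[-3074, -6150], [1025, 2051]].
The requested entry is -6150.

-6150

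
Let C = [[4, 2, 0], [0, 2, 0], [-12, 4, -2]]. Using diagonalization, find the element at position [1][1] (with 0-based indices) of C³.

8

Characteristic polynomial: s^3 - 4s^2 - 4s + 16 = (s - 4)(s - 2)(s + 2), so the eigenvalues are -2, 2, 4.
s=-2: eigenvector (0, 0, 1).
s=2: eigenvector (-1, 1, 4).
s=4: eigenvector (1, 0, -2).
P = [[0, -1, 1], [0, 1, 0], [1, 4, -2]], D = diag(-2, 2, 4), P⁻¹ = [[2, -2, 1], [0, 1, 0], [1, 1, 0]].
C³ = P·diag(-8, 8, 64)·P⁻¹ = [[64, 56, 0], [0, 8, 0], [-144, -80, -8]].
The requested entry is 8.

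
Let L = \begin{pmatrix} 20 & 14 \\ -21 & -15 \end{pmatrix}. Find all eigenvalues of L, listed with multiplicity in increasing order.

-1, 6

Characteristic polynomial: p(λ) = λ^2 - 5λ - 6 = (λ - 6)(λ + 1).
Roots (with multiplicity): -1, 6.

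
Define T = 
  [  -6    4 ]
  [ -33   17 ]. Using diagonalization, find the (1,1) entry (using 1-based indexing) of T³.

Characteristic polynomial: λ^2 - 11λ + 30 = (λ - 6)(λ - 5), so the eigenvalues are 5, 6.
λ=6: eigenvector (1, 3).
λ=5: eigenvector (-4, -11).
P = [[1, -4], [3, -11]], D = diag(6, 5), P⁻¹ = [[-11, 4], [-3, 1]].
T³ = P·diag(216, 125)·P⁻¹ = [[-876, 364], [-3003, 1217]].
The requested entry is -876.

-876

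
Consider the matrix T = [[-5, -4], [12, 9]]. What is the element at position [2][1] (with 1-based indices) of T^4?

Characteristic polynomial: s^2 - 4s + 3 = (s - 3)(s - 1), so the eigenvalues are 1, 3.
s=3: eigenvector (1, -2).
s=1: eigenvector (2, -3).
P = [[1, 2], [-2, -3]], D = diag(3, 1), P⁻¹ = [[-3, -2], [2, 1]].
T⁴ = P·diag(81, 1)·P⁻¹ = [[-239, -160], [480, 321]].
The requested entry is 480.

480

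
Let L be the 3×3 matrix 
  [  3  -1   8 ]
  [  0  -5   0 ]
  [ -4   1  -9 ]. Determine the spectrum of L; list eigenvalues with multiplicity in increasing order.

-5, -5, -1

Characteristic polynomial: p(t) = t^3 + 11t^2 + 35t + 25 = (t + 1)(t + 5)^2.
Roots (with multiplicity): -5, -5, -1.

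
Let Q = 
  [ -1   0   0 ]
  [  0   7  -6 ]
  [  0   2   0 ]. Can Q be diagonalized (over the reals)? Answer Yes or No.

Characteristic polynomial: p(r) = r^3 - 6r^2 + 5r + 12 = (r - 4)(r - 3)(r + 1).
All 3 eigenvalues are distinct, so Q is diagonalizable.

Yes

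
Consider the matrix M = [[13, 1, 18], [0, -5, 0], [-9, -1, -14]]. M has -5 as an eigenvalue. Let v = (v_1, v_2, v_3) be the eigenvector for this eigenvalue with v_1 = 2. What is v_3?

-2

M + 5I = [[18, 1, 18], [0, 0, 0], [-9, -1, -9]].
Solving (M + 5I)v = 0 gives the eigenspace spanned by (2, 0, -2).
With v_1 = 2, v = (2, 0, -2), so v_3 = -2.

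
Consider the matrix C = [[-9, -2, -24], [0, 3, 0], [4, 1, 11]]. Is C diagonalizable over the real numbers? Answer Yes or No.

Characteristic polynomial: p(r) = r^3 - 5r^2 + 3r + 9 = (r - 3)^2(r + 1).
r = 3 has algebraic multiplicity 2; rank(C − 3I) = 2, so geometric multiplicity = 1.
Geometric multiplicity < algebraic multiplicity, so C is not diagonalizable.

No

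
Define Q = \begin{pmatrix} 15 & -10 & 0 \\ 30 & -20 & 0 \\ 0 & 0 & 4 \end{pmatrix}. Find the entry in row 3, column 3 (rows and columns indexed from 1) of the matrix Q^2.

16

Characteristic polynomial: μ^3 + μ^2 - 20μ = μ(μ - 4)(μ + 5), so the eigenvalues are -5, 0, 4.
μ=0: eigenvector (-2, -3, 0).
μ=-5: eigenvector (1, 2, 0).
μ=4: eigenvector (0, 0, 1).
P = [[-2, 1, 0], [-3, 2, 0], [0, 0, 1]], D = diag(0, -5, 4), P⁻¹ = [[-2, 1, 0], [-3, 2, 0], [0, 0, 1]].
Q² = P·diag(0, 25, 16)·P⁻¹ = [[-75, 50, 0], [-150, 100, 0], [0, 0, 16]].
The requested entry is 16.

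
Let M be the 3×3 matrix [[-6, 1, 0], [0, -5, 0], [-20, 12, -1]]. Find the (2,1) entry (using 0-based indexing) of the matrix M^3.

Characteristic polynomial: μ^3 + 12μ^2 + 41μ + 30 = (μ + 1)(μ + 5)(μ + 6), so the eigenvalues are -6, -5, -1.
μ=-6: eigenvector (1, 0, 4).
μ=-5: eigenvector (1, 1, 2).
μ=-1: eigenvector (0, 0, 1).
P = [[1, 1, 0], [0, 1, 0], [4, 2, 1]], D = diag(-6, -5, -1), P⁻¹ = [[1, -1, 0], [0, 1, 0], [-4, 2, 1]].
M³ = P·diag(-216, -125, -1)·P⁻¹ = [[-216, 91, 0], [0, -125, 0], [-860, 612, -1]].
The requested entry is 612.

612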